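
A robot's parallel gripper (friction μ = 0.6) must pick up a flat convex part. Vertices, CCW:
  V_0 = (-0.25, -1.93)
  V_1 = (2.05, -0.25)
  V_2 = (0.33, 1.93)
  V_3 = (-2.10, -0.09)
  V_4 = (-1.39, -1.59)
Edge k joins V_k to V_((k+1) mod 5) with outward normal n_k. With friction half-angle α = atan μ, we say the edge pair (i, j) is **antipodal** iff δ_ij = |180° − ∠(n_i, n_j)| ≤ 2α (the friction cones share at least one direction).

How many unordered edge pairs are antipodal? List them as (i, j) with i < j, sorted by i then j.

α = atan 0.6 = 30.96°;  2α = 61.93°
n_0 = (+0.5898, -0.8075)
n_1 = (+0.7851, +0.6194)
n_2 = (-0.6393, +0.7690)
n_3 = (-0.9039, -0.4278)
n_4 = (-0.2858, -0.9583)
  (0,1): δ = 87.87°  ·
  (0,2): δ = 3.59°  ✓
  (0,3): δ = 79.18°  ·
  (0,4): δ = 127.25°  ·
  (1,2): δ = 88.54°  ·
  (1,3): δ = 12.94°  ✓
  (1,4): δ = 35.12°  ✓
  (2,3): δ = 104.41°  ·
  (2,4): δ = 56.34°  ✓
  (3,4): δ = 131.94°  ·
antipodal pairs: 4

count = 4; pairs: (0,2), (1,3), (1,4), (2,4)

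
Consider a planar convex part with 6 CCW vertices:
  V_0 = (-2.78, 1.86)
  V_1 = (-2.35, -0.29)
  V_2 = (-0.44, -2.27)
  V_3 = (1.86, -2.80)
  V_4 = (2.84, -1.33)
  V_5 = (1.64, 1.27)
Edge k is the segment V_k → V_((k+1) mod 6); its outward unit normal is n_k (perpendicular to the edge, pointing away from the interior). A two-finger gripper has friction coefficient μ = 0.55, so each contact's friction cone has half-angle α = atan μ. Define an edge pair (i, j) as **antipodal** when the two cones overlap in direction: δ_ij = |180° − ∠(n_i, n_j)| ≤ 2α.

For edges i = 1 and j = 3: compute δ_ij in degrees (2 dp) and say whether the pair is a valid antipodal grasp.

δ = 77.66°, invalid

α = atan 0.55 = 28.81°;  2α = 57.62°
edge 1: e_1 = (+1.91, -1.98);  n_1 = (-0.7197, -0.6943)
edge 3: e_3 = (+0.98, +1.47);  n_3 = (+0.8321, -0.5547)
∠(n_1, n_3) = 102.34°
δ = |180° − 102.34°| = 77.66°
77.66° > 2α = 57.62°  →  invalid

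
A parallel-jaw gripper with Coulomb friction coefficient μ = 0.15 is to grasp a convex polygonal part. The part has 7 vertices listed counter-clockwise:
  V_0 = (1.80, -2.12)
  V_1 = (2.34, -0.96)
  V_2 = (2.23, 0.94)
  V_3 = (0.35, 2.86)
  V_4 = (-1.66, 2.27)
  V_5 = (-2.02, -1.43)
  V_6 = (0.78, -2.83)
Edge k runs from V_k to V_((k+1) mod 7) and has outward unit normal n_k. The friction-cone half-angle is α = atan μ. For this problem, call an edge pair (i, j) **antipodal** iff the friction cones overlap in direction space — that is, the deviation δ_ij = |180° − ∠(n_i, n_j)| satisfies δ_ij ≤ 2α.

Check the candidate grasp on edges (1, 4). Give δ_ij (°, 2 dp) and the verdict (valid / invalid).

δ = 8.87°, valid

α = atan 0.15 = 8.53°;  2α = 17.06°
edge 1: e_1 = (-0.11, +1.90);  n_1 = (+0.9983, +0.0578)
edge 4: e_4 = (-0.36, -3.70);  n_4 = (-0.9953, +0.0968)
∠(n_1, n_4) = 171.13°
δ = |180° − 171.13°| = 8.87°
8.87° ≤ 2α = 17.06°  →  valid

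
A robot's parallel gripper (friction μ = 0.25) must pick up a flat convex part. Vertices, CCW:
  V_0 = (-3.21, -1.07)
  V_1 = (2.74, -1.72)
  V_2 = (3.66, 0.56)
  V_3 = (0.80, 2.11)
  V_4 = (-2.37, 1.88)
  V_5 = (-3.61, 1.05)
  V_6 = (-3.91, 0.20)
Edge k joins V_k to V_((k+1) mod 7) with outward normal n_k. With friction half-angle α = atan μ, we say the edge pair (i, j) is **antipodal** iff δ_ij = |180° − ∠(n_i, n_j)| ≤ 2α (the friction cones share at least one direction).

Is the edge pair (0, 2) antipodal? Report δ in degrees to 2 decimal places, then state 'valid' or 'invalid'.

α = atan 0.25 = 14.04°;  2α = 28.07°
edge 0: e_0 = (+5.95, -0.65);  n_0 = (-0.1086, -0.9941)
edge 2: e_2 = (-2.86, +1.55);  n_2 = (+0.4765, +0.8792)
∠(n_0, n_2) = 157.78°
δ = |180° − 157.78°| = 22.22°
22.22° ≤ 2α = 28.07°  →  valid

δ = 22.22°, valid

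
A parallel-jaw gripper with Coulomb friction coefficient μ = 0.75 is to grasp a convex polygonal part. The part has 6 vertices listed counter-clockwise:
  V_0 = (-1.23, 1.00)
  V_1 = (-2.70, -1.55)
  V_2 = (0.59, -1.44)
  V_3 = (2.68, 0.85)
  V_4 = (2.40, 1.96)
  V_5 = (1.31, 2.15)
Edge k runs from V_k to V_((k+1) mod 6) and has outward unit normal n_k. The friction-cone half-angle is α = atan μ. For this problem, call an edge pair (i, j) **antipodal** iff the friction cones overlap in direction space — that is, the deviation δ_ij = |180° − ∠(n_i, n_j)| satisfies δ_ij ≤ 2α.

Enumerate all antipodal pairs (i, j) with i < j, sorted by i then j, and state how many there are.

α = atan 0.75 = 36.87°;  2α = 73.74°
n_0 = (-0.8664, +0.4994)
n_1 = (+0.0334, -0.9994)
n_2 = (+0.7386, -0.6741)
n_3 = (+0.9696, +0.2446)
n_4 = (+0.1717, +0.9851)
n_5 = (-0.4125, +0.9110)
  (0,1): δ = 58.12°  ✓
  (0,2): δ = 12.42°  ✓
  (0,3): δ = 44.12°  ✓
  (0,4): δ = 110.07°  ·
  (0,5): δ = 144.32°  ·
  (1,2): δ = 134.30°  ·
  (1,3): δ = 77.76°  ·
  (1,4): δ = 11.80°  ✓
  (1,5): δ = 22.44°  ✓
  (2,3): δ = 123.46°  ·
  (2,4): δ = 57.50°  ✓
  (2,5): δ = 23.26°  ✓
  (3,4): δ = 114.05°  ·
  (3,5): δ = 79.80°  ·
  (4,5): δ = 145.75°  ·
antipodal pairs: 7

count = 7; pairs: (0,1), (0,2), (0,3), (1,4), (1,5), (2,4), (2,5)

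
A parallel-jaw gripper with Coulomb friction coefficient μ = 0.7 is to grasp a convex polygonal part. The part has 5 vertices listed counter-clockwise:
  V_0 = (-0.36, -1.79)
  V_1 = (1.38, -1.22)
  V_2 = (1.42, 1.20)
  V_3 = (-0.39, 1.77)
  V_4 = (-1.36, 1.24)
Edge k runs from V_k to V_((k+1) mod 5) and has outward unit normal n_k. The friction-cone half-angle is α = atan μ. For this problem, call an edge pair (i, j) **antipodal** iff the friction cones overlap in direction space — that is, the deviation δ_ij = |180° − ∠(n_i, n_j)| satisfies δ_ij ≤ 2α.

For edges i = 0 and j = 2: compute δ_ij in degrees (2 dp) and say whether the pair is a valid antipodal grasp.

δ = 35.62°, valid

α = atan 0.7 = 34.99°;  2α = 69.98°
edge 0: e_0 = (+1.74, +0.57);  n_0 = (+0.3113, -0.9503)
edge 2: e_2 = (-1.81, +0.57);  n_2 = (+0.3004, +0.9538)
∠(n_0, n_2) = 144.38°
δ = |180° − 144.38°| = 35.62°
35.62° ≤ 2α = 69.98°  →  valid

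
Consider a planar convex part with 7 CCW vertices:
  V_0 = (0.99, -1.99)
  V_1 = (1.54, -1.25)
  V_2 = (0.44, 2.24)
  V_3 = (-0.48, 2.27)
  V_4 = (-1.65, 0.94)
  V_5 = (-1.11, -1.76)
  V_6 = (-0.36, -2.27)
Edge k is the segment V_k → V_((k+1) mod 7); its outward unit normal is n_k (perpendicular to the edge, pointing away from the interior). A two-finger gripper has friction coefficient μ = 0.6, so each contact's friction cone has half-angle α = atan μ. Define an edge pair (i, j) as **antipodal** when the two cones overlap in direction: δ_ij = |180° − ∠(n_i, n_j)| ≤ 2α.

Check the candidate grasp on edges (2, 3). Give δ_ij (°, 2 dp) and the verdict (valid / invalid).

α = atan 0.6 = 30.96°;  2α = 61.93°
edge 2: e_2 = (-0.92, +0.03);  n_2 = (+0.0326, +0.9995)
edge 3: e_3 = (-1.17, -1.33);  n_3 = (-0.7508, +0.6605)
∠(n_2, n_3) = 50.53°
δ = |180° − 50.53°| = 129.47°
129.47° > 2α = 61.93°  →  invalid

δ = 129.47°, invalid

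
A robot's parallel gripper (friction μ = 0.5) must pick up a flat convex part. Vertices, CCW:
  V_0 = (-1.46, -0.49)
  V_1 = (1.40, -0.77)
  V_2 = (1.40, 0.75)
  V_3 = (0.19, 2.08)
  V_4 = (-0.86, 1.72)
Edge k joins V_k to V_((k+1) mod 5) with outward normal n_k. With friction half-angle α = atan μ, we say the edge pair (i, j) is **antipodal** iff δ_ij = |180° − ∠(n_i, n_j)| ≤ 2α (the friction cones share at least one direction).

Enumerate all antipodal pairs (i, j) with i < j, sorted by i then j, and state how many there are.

α = atan 0.5 = 26.57°;  2α = 53.13°
n_0 = (-0.0974, -0.9952)
n_1 = (+1.0000, -0.0000)
n_2 = (+0.7397, +0.6729)
n_3 = (-0.3243, +0.9459)
n_4 = (-0.9651, +0.2620)
  (0,1): δ = 84.41°  ·
  (0,2): δ = 42.11°  ✓
  (0,3): δ = 24.52°  ✓
  (0,4): δ = 80.40°  ·
  (1,2): δ = 137.70°  ·
  (1,3): δ = 71.08°  ·
  (1,4): δ = 15.19°  ✓
  (2,3): δ = 113.37°  ·
  (2,4): δ = 57.48°  ·
  (3,4): δ = 124.11°  ·
antipodal pairs: 3

count = 3; pairs: (0,2), (0,3), (1,4)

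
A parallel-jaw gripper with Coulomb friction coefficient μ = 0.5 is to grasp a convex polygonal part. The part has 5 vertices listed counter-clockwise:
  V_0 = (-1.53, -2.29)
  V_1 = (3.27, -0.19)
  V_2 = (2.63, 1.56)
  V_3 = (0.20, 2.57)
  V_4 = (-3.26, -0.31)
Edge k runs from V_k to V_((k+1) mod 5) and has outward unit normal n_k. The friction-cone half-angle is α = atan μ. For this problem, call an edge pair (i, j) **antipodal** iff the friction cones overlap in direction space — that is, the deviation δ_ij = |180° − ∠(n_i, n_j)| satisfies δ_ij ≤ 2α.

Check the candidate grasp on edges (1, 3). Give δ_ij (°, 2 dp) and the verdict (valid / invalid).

α = atan 0.5 = 26.57°;  2α = 53.13°
edge 1: e_1 = (-0.64, +1.75);  n_1 = (+0.9392, +0.3435)
edge 3: e_3 = (-3.46, -2.88);  n_3 = (-0.6397, +0.7686)
∠(n_1, n_3) = 109.68°
δ = |180° − 109.68°| = 70.32°
70.32° > 2α = 53.13°  →  invalid

δ = 70.32°, invalid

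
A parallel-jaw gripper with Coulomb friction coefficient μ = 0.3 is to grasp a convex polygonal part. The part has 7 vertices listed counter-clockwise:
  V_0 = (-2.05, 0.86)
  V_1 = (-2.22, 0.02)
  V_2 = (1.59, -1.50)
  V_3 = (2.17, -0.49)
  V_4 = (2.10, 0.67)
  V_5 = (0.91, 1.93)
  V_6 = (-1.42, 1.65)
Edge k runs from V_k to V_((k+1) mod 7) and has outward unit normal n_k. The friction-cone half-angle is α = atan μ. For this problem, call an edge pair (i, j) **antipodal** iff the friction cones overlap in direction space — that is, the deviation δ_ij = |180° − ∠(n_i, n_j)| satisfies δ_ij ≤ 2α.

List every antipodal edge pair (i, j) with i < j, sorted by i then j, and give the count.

α = atan 0.3 = 16.70°;  2α = 33.40°
n_0 = (-0.9801, +0.1984)
n_1 = (-0.3705, -0.9288)
n_2 = (+0.8672, -0.4980)
n_3 = (+0.9982, +0.0602)
n_4 = (+0.7270, +0.6866)
n_5 = (-0.1193, +0.9929)
n_6 = (-0.7818, +0.6235)
  (0,1): δ = 100.31°  ·
  (0,2): δ = 18.43°  ✓
  (0,3): δ = 14.89°  ✓
  (0,4): δ = 54.80°  ·
  (0,5): δ = 108.29°  ·
  (0,6): δ = 152.87°  ·
  (1,2): δ = 98.12°  ·
  (1,3): δ = 64.80°  ·
  (1,4): δ = 24.89°  ✓
  (1,5): δ = 28.60°  ✓
  (1,6): δ = 73.18°  ·
  (2,3): δ = 146.68°  ·
  (2,4): δ = 106.77°  ·
  (2,5): δ = 53.28°  ·
  (2,6): δ = 8.70°  ✓
  (3,4): δ = 140.09°  ·
  (3,5): δ = 86.60°  ·
  (3,6): δ = 42.02°  ·
  (4,5): δ = 126.51°  ·
  (4,6): δ = 81.93°  ·
  (5,6): δ = 135.42°  ·
antipodal pairs: 5

count = 5; pairs: (0,2), (0,3), (1,4), (1,5), (2,6)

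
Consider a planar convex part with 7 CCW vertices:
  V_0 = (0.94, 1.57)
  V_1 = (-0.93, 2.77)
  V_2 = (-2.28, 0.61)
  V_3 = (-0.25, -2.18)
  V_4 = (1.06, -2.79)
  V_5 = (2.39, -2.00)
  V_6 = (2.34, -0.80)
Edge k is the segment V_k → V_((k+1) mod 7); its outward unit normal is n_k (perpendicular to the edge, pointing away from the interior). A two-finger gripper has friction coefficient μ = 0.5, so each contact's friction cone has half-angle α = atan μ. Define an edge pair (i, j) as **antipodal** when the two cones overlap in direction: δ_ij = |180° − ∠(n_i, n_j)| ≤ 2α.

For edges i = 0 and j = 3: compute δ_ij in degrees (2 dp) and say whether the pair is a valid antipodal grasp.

δ = 7.72°, valid

α = atan 0.5 = 26.57°;  2α = 53.13°
edge 0: e_0 = (-1.87, +1.20);  n_0 = (+0.5401, +0.8416)
edge 3: e_3 = (+1.31, -0.61);  n_3 = (-0.4221, -0.9065)
∠(n_0, n_3) = 172.28°
δ = |180° − 172.28°| = 7.72°
7.72° ≤ 2α = 53.13°  →  valid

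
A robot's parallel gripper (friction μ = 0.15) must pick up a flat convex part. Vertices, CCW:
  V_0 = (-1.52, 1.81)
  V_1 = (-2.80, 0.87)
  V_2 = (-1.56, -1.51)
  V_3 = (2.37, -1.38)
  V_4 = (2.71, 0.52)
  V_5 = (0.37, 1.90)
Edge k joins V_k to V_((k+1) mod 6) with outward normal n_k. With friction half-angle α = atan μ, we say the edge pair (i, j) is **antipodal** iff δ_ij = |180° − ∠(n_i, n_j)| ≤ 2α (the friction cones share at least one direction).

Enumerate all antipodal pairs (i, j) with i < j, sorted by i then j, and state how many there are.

α = atan 0.15 = 8.53°;  2α = 17.06°
n_0 = (-0.5919, +0.8060)
n_1 = (-0.8869, -0.4621)
n_2 = (+0.0331, -0.9995)
n_3 = (+0.9844, -0.1761)
n_4 = (+0.5080, +0.8614)
n_5 = (-0.0476, +0.9989)
  (0,1): δ = 98.77°  ·
  (0,2): δ = 34.40°  ·
  (0,3): δ = 43.56°  ·
  (0,4): δ = 113.18°  ·
  (0,5): δ = 146.43°  ·
  (1,2): δ = 115.63°  ·
  (1,3): δ = 37.67°  ·
  (1,4): δ = 31.95°  ·
  (1,5): δ = 65.21°  ·
  (2,3): δ = 102.04°  ·
  (2,4): δ = 32.42°  ·
  (2,5): δ = 0.83°  ✓
  (3,4): δ = 110.38°  ·
  (3,5): δ = 77.13°  ·
  (4,5): δ = 146.74°  ·
antipodal pairs: 1

count = 1; pairs: (2,5)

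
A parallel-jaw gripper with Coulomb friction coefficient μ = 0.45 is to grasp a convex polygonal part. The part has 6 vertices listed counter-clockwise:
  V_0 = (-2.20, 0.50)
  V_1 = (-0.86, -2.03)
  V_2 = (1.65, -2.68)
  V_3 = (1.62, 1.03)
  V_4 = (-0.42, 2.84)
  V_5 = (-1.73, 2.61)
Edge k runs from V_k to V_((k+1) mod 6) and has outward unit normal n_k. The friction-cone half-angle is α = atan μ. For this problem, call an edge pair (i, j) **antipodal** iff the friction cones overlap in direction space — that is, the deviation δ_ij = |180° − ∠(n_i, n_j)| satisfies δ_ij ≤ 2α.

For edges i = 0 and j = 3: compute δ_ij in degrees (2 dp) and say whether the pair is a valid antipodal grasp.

α = atan 0.45 = 24.23°;  2α = 48.46°
edge 0: e_0 = (+1.34, -2.53);  n_0 = (-0.8837, -0.4680)
edge 3: e_3 = (-2.04, +1.81);  n_3 = (+0.6637, +0.7480)
∠(n_0, n_3) = 159.49°
δ = |180° − 159.49°| = 20.51°
20.51° ≤ 2α = 48.46°  →  valid

δ = 20.51°, valid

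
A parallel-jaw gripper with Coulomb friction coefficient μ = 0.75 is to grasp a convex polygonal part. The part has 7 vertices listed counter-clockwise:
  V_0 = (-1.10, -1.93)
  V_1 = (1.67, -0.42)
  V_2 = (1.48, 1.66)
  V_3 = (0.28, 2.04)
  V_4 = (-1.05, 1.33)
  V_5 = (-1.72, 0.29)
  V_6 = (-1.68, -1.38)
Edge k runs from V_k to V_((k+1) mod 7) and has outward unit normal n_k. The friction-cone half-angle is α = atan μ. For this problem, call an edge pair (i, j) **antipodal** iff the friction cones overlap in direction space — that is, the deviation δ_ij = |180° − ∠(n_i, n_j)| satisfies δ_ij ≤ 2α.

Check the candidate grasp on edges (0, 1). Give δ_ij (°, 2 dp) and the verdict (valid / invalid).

δ = 113.38°, invalid

α = atan 0.75 = 36.87°;  2α = 73.74°
edge 0: e_0 = (+2.77, +1.51);  n_0 = (+0.4786, -0.8780)
edge 1: e_1 = (-0.19, +2.08);  n_1 = (+0.9959, +0.0910)
∠(n_0, n_1) = 66.62°
δ = |180° − 66.62°| = 113.38°
113.38° > 2α = 73.74°  →  invalid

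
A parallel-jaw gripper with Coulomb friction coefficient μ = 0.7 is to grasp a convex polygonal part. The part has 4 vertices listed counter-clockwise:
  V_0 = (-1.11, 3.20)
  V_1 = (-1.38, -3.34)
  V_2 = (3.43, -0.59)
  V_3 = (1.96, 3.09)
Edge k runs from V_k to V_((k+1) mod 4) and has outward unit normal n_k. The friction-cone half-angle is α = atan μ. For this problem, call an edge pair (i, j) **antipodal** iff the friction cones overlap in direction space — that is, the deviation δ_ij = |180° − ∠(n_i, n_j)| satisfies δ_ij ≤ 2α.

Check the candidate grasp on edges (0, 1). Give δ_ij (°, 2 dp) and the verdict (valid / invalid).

α = atan 0.7 = 34.99°;  2α = 69.98°
edge 0: e_0 = (-0.27, -6.54);  n_0 = (-0.9991, +0.0412)
edge 1: e_1 = (+4.81, +2.75);  n_1 = (+0.4963, -0.8681)
∠(n_0, n_1) = 122.12°
δ = |180° − 122.12°| = 57.88°
57.88° ≤ 2α = 69.98°  →  valid

δ = 57.88°, valid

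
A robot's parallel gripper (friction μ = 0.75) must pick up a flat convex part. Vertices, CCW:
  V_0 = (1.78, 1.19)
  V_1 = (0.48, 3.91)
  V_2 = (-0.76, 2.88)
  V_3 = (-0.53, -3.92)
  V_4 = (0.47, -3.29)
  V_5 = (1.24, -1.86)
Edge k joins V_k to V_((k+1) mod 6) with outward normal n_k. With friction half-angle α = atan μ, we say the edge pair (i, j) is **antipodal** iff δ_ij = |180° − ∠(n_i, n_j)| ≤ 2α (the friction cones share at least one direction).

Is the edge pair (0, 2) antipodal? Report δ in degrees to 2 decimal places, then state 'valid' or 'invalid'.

α = atan 0.75 = 36.87°;  2α = 73.74°
edge 0: e_0 = (-1.30, +2.72);  n_0 = (+0.9022, +0.4312)
edge 2: e_2 = (+0.23, -6.80);  n_2 = (-0.9994, -0.0338)
∠(n_0, n_2) = 156.39°
δ = |180° − 156.39°| = 23.61°
23.61° ≤ 2α = 73.74°  →  valid

δ = 23.61°, valid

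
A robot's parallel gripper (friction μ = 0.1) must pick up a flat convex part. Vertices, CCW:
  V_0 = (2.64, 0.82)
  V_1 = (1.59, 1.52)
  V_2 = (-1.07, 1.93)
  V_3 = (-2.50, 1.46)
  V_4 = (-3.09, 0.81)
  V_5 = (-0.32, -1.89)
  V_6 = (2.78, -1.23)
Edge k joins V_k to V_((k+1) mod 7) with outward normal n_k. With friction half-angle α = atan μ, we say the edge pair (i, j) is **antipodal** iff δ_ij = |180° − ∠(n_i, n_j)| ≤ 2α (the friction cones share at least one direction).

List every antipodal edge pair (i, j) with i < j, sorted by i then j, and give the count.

count = 2; pairs: (0,4), (2,5)

α = atan 0.1 = 5.71°;  2α = 11.42°
n_0 = (+0.5547, +0.8321)
n_1 = (+0.1523, +0.9883)
n_2 = (-0.3122, +0.9500)
n_3 = (-0.7405, +0.6721)
n_4 = (-0.6980, -0.7161)
n_5 = (+0.2082, -0.9781)
n_6 = (+0.9977, +0.0681)
  (0,1): δ = 155.07°  ·
  (0,2): δ = 128.12°  ·
  (0,3): δ = 98.54°  ·
  (0,4): δ = 10.58°  ✓
  (0,5): δ = 45.71°  ·
  (0,6): δ = 127.60°  ·
  (1,2): δ = 153.04°  ·
  (1,3): δ = 123.47°  ·
  (1,4): δ = 35.50°  ·
  (1,5): δ = 20.78°  ·
  (1,6): δ = 102.67°  ·
  (2,3): δ = 150.42°  ·
  (2,4): δ = 62.46°  ·
  (2,5): δ = 6.18°  ✓
  (2,6): δ = 75.71°  ·
  (3,4): δ = 92.04°  ·
  (3,5): δ = 35.75°  ·
  (3,6): δ = 46.14°  ·
  (4,5): δ = 123.71°  ·
  (4,6): δ = 41.83°  ·
  (5,6): δ = 98.11°  ·
antipodal pairs: 2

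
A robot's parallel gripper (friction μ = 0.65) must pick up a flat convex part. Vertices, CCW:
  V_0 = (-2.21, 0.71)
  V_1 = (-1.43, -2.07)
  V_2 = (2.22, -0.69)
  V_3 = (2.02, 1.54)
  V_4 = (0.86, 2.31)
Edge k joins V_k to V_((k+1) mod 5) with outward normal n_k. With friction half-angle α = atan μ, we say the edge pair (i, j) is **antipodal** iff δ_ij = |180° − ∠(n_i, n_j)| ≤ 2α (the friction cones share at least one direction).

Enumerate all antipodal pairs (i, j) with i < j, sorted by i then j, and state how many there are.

count = 4; pairs: (0,2), (0,3), (1,3), (1,4)

α = atan 0.65 = 33.02°;  2α = 66.05°
n_0 = (-0.9628, -0.2701)
n_1 = (+0.3536, -0.9354)
n_2 = (+0.9960, +0.0893)
n_3 = (+0.5530, +0.8332)
n_4 = (-0.4622, +0.8868)
  (0,1): δ = 84.96°  ·
  (0,2): δ = 10.55°  ✓
  (0,3): δ = 40.75°  ✓
  (0,4): δ = 101.85°  ·
  (1,2): δ = 105.59°  ·
  (1,3): δ = 54.29°  ✓
  (1,4): δ = 6.82°  ✓
  (2,3): δ = 128.70°  ·
  (2,4): δ = 67.60°  ·
  (3,4): δ = 118.90°  ·
antipodal pairs: 4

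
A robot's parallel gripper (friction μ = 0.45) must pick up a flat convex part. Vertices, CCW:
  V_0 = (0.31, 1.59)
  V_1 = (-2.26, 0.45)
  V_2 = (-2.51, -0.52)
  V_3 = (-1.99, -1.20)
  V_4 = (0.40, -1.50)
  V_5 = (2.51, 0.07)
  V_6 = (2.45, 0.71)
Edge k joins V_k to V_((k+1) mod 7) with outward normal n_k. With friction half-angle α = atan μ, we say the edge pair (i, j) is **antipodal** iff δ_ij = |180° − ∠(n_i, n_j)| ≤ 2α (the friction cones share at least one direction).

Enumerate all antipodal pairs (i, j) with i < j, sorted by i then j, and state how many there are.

α = atan 0.45 = 24.23°;  2α = 48.46°
n_0 = (-0.4055, +0.9141)
n_1 = (-0.9684, +0.2496)
n_2 = (-0.7944, -0.6075)
n_3 = (-0.1245, -0.9922)
n_4 = (+0.5970, -0.8023)
n_5 = (+0.9956, +0.0933)
n_6 = (+0.3803, +0.9249)
  (0,1): δ = 128.37°  ·
  (0,2): δ = 76.52°  ·
  (0,3): δ = 31.08°  ✓
  (0,4): δ = 12.73°  ✓
  (0,5): δ = 71.43°  ·
  (0,6): δ = 133.73°  ·
  (1,2): δ = 128.14°  ·
  (1,3): δ = 82.70°  ·
  (1,4): δ = 38.90°  ✓
  (1,5): δ = 19.81°  ✓
  (1,6): δ = 82.10°  ·
  (2,3): δ = 134.56°  ·
  (2,4): δ = 90.75°  ·
  (2,5): δ = 32.05°  ✓
  (2,6): δ = 30.24°  ✓
  (3,4): δ = 136.19°  ·
  (3,5): δ = 77.49°  ·
  (3,6): δ = 15.20°  ✓
  (4,5): δ = 121.30°  ·
  (4,6): δ = 59.01°  ·
  (5,6): δ = 117.71°  ·
antipodal pairs: 7

count = 7; pairs: (0,3), (0,4), (1,4), (1,5), (2,5), (2,6), (3,6)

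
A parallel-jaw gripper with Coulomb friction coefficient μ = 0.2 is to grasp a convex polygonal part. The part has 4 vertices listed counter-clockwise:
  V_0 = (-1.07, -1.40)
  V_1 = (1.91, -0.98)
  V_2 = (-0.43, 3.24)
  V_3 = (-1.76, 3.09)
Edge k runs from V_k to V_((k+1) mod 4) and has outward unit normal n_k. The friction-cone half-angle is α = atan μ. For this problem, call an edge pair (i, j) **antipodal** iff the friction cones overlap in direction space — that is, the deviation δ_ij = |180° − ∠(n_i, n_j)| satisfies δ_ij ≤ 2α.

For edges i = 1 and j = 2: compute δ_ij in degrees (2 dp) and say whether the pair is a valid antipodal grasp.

δ = 112.57°, invalid

α = atan 0.2 = 11.31°;  2α = 22.62°
edge 1: e_1 = (-2.34, +4.22);  n_1 = (+0.8745, +0.4849)
edge 2: e_2 = (-1.33, -0.15);  n_2 = (-0.1121, +0.9937)
∠(n_1, n_2) = 67.43°
δ = |180° − 67.43°| = 112.57°
112.57° > 2α = 22.62°  →  invalid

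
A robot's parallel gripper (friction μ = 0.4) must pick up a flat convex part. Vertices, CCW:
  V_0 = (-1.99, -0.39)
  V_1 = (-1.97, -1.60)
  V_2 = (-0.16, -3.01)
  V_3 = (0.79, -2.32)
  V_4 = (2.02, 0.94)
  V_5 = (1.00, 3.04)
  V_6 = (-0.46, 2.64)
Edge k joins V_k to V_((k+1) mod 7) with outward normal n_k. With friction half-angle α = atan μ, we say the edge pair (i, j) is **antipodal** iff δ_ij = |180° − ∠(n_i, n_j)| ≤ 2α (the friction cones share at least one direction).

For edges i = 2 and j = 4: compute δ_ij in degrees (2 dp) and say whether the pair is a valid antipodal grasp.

δ = 100.08°, invalid

α = atan 0.4 = 21.80°;  2α = 43.60°
edge 2: e_2 = (+0.95, +0.69);  n_2 = (+0.5877, -0.8091)
edge 4: e_4 = (-1.02, +2.10);  n_4 = (+0.8995, +0.4369)
∠(n_2, n_4) = 79.92°
δ = |180° − 79.92°| = 100.08°
100.08° > 2α = 43.60°  →  invalid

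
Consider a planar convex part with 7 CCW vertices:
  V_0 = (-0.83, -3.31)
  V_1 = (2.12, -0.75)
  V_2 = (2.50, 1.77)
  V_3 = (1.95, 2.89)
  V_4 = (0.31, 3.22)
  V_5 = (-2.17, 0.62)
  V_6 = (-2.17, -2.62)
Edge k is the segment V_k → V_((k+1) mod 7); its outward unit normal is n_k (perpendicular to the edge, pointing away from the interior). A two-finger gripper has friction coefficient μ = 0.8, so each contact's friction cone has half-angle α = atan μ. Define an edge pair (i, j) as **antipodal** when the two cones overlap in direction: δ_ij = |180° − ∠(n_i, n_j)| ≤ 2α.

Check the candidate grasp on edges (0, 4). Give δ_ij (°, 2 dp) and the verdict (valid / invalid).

α = atan 0.8 = 38.66°;  2α = 77.32°
edge 0: e_0 = (+2.95, +2.56);  n_0 = (+0.6554, -0.7553)
edge 4: e_4 = (-2.48, -2.60);  n_4 = (-0.7236, +0.6902)
∠(n_0, n_4) = 174.60°
δ = |180° − 174.60°| = 5.40°
5.40° ≤ 2α = 77.32°  →  valid

δ = 5.40°, valid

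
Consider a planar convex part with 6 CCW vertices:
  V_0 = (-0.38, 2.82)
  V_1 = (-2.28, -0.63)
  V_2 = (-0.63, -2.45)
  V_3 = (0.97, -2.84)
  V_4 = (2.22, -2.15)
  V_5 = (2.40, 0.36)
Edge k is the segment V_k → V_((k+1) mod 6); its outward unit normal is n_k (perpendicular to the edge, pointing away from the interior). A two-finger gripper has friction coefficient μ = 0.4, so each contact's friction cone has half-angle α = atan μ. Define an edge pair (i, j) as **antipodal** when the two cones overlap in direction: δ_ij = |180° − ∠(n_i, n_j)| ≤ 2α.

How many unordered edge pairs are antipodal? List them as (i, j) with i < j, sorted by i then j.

α = atan 0.4 = 21.80°;  2α = 43.60°
n_0 = (-0.8759, +0.4824)
n_1 = (-0.7409, -0.6717)
n_2 = (-0.2368, -0.9716)
n_3 = (+0.4833, -0.8755)
n_4 = (+0.9974, -0.0715)
n_5 = (+0.6627, +0.7489)
  (0,1): δ = 108.96°  ·
  (0,2): δ = 74.86°  ·
  (0,3): δ = 32.26°  ✓
  (0,4): δ = 24.74°  ✓
  (0,5): δ = 77.34°  ·
  (1,2): δ = 145.89°  ·
  (1,3): δ = 103.30°  ·
  (1,4): δ = 46.30°  ·
  (1,5): δ = 6.30°  ✓
  (2,3): δ = 137.40°  ·
  (2,4): δ = 80.40°  ·
  (2,5): δ = 27.81°  ✓
  (3,4): δ = 123.00°  ·
  (3,5): δ = 70.40°  ·
  (4,5): δ = 127.40°  ·
antipodal pairs: 4

count = 4; pairs: (0,3), (0,4), (1,5), (2,5)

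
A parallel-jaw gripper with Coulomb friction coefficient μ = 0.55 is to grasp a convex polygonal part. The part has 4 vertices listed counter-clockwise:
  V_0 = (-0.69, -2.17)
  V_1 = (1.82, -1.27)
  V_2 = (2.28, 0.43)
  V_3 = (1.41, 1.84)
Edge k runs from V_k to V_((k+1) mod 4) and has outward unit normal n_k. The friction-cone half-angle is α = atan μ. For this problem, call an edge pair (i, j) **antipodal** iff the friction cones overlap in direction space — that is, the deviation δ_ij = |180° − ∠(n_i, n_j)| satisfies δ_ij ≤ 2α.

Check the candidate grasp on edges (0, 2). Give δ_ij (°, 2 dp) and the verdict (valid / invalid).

α = atan 0.55 = 28.81°;  2α = 57.62°
edge 0: e_0 = (+2.51, +0.90);  n_0 = (+0.3375, -0.9413)
edge 2: e_2 = (-0.87, +1.41);  n_2 = (+0.8510, +0.5251)
∠(n_0, n_2) = 101.95°
δ = |180° − 101.95°| = 78.05°
78.05° > 2α = 57.62°  →  invalid

δ = 78.05°, invalid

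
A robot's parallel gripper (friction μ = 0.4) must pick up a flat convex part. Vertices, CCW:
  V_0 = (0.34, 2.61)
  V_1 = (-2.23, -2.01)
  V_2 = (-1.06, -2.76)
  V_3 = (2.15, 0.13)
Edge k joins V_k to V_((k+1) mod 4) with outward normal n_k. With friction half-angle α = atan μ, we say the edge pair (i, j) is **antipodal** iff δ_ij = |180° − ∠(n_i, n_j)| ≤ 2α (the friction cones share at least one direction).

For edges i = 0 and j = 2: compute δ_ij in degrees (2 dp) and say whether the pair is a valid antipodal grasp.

δ = 18.92°, valid

α = atan 0.4 = 21.80°;  2α = 43.60°
edge 0: e_0 = (-2.57, -4.62);  n_0 = (-0.8739, +0.4861)
edge 2: e_2 = (+3.21, +2.89);  n_2 = (+0.6691, -0.7432)
∠(n_0, n_2) = 161.08°
δ = |180° − 161.08°| = 18.92°
18.92° ≤ 2α = 43.60°  →  valid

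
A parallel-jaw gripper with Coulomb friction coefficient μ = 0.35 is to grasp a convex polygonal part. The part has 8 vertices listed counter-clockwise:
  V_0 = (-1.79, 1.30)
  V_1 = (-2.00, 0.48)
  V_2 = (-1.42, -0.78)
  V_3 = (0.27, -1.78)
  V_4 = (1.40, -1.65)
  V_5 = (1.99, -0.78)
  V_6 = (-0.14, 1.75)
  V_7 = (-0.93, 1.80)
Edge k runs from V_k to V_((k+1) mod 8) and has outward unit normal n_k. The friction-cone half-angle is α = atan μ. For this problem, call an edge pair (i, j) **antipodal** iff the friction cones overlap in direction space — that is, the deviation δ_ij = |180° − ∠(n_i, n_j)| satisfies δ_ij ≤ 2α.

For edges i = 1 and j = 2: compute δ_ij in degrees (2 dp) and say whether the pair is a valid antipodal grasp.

δ = 145.33°, invalid

α = atan 0.35 = 19.29°;  2α = 38.58°
edge 1: e_1 = (+0.58, -1.26);  n_1 = (-0.9084, -0.4181)
edge 2: e_2 = (+1.69, -1.00);  n_2 = (-0.5092, -0.8606)
∠(n_1, n_2) = 34.67°
δ = |180° − 34.67°| = 145.33°
145.33° > 2α = 38.58°  →  invalid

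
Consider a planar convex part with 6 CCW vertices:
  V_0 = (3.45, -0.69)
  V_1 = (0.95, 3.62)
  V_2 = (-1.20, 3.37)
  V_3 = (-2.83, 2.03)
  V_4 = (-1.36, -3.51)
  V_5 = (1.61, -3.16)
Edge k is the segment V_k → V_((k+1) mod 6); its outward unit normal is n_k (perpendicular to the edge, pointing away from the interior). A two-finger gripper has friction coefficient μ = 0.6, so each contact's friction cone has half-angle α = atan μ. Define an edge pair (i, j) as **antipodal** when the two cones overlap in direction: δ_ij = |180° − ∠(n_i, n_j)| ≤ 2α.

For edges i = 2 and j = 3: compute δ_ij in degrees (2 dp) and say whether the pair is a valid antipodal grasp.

α = atan 0.6 = 30.96°;  2α = 61.93°
edge 2: e_2 = (-1.63, -1.34);  n_2 = (-0.6350, +0.7725)
edge 3: e_3 = (+1.47, -5.54);  n_3 = (-0.9666, -0.2565)
∠(n_2, n_3) = 65.44°
δ = |180° − 65.44°| = 114.56°
114.56° > 2α = 61.93°  →  invalid

δ = 114.56°, invalid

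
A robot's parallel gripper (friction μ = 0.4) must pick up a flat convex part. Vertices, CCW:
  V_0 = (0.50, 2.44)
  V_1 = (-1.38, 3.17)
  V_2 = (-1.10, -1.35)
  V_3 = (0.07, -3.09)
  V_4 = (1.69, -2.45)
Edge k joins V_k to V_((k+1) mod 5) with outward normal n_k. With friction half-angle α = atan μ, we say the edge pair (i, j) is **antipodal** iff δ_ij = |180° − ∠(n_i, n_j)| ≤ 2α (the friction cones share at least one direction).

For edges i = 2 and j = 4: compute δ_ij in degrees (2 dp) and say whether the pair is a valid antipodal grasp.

α = atan 0.4 = 21.80°;  2α = 43.60°
edge 2: e_2 = (+1.17, -1.74);  n_2 = (-0.8298, -0.5580)
edge 4: e_4 = (-1.19, +4.89);  n_4 = (+0.9716, +0.2365)
∠(n_2, n_4) = 159.76°
δ = |180° − 159.76°| = 20.24°
20.24° ≤ 2α = 43.60°  →  valid

δ = 20.24°, valid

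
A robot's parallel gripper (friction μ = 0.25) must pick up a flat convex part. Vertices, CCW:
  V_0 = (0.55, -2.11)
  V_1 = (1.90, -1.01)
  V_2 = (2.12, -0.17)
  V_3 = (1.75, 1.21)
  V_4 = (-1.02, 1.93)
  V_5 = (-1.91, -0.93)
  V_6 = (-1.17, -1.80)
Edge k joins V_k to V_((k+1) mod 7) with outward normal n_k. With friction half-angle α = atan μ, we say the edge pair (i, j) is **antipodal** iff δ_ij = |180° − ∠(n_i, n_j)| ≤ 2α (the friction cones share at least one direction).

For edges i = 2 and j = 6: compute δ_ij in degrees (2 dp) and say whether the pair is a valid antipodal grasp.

α = atan 0.25 = 14.04°;  2α = 28.07°
edge 2: e_2 = (-0.37, +1.38);  n_2 = (+0.9659, +0.2590)
edge 6: e_6 = (+1.72, -0.31);  n_6 = (-0.1774, -0.9841)
∠(n_2, n_6) = 115.23°
δ = |180° − 115.23°| = 64.77°
64.77° > 2α = 28.07°  →  invalid

δ = 64.77°, invalid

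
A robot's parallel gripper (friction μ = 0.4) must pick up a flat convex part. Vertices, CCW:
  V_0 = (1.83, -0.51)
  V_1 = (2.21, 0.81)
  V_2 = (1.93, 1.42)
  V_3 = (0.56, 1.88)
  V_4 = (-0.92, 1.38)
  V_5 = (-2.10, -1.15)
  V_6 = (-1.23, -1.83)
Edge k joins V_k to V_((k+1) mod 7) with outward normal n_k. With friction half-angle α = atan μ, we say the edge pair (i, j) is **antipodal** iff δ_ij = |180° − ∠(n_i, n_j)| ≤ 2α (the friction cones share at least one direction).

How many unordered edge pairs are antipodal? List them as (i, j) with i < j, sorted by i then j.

count = 6; pairs: (0,4), (1,5), (2,5), (2,6), (3,6), (4,6)

α = atan 0.4 = 21.80°;  2α = 43.60°
n_0 = (+0.9610, -0.2766)
n_1 = (+0.9088, +0.4172)
n_2 = (+0.3183, +0.9480)
n_3 = (-0.3201, +0.9474)
n_4 = (-0.9063, +0.4227)
n_5 = (-0.6158, -0.7879)
n_6 = (+0.3961, -0.9182)
  (0,1): δ = 139.28°  ·
  (0,2): δ = 92.50°  ·
  (0,3): δ = 55.27°  ·
  (0,4): δ = 8.94°  ✓
  (0,5): δ = 68.05°  ·
  (0,6): δ = 129.39°  ·
  (1,2): δ = 133.22°  ·
  (1,3): δ = 95.99°  ·
  (1,4): δ = 49.66°  ·
  (1,5): δ = 27.33°  ✓
  (1,6): δ = 88.68°  ·
  (2,3): δ = 142.77°  ·
  (2,4): δ = 96.44°  ·
  (2,5): δ = 19.45°  ✓
  (2,6): δ = 41.89°  ✓
  (3,4): δ = 133.67°  ·
  (3,5): δ = 56.68°  ·
  (3,6): δ = 4.67°  ✓
  (4,5): δ = 103.01°  ·
  (4,6): δ = 41.66°  ✓
  (5,6): δ = 118.65°  ·
antipodal pairs: 6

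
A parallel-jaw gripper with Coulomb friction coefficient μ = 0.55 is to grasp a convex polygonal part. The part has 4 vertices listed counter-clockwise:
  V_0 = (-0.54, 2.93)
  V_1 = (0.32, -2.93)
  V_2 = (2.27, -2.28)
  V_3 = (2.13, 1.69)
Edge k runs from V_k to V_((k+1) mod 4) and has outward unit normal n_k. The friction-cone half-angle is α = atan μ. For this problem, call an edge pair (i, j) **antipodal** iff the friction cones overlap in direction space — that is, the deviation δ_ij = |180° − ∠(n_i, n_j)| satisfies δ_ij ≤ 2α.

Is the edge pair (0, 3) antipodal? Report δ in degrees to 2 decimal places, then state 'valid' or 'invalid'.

α = atan 0.55 = 28.81°;  2α = 57.62°
edge 0: e_0 = (+0.86, -5.86);  n_0 = (-0.9894, -0.1452)
edge 3: e_3 = (-2.67, +1.24);  n_3 = (+0.4212, +0.9070)
∠(n_0, n_3) = 123.26°
δ = |180° − 123.26°| = 56.74°
56.74° ≤ 2α = 57.62°  →  valid

δ = 56.74°, valid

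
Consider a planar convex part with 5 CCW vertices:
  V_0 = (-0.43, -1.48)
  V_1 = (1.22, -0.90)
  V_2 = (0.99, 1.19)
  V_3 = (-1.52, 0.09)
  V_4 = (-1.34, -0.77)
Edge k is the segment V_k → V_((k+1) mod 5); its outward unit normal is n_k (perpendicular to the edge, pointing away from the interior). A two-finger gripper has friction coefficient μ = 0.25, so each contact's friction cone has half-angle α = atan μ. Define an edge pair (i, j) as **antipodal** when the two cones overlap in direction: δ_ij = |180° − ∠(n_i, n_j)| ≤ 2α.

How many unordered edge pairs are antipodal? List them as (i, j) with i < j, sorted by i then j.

count = 2; pairs: (0,2), (1,3)

α = atan 0.25 = 14.04°;  2α = 28.07°
n_0 = (+0.3316, -0.9434)
n_1 = (+0.9940, +0.1094)
n_2 = (-0.4014, +0.9159)
n_3 = (-0.9788, -0.2049)
n_4 = (-0.6151, -0.7884)
  (0,1): δ = 103.09°  ·
  (0,2): δ = 4.30°  ✓
  (0,3): δ = 82.45°  ·
  (0,4): δ = 122.67°  ·
  (1,2): δ = 72.61°  ·
  (1,3): δ = 5.54°  ✓
  (1,4): δ = 45.76°  ·
  (2,3): δ = 101.84°  ·
  (2,4): δ = 61.63°  ·
  (3,4): δ = 139.78°  ·
antipodal pairs: 2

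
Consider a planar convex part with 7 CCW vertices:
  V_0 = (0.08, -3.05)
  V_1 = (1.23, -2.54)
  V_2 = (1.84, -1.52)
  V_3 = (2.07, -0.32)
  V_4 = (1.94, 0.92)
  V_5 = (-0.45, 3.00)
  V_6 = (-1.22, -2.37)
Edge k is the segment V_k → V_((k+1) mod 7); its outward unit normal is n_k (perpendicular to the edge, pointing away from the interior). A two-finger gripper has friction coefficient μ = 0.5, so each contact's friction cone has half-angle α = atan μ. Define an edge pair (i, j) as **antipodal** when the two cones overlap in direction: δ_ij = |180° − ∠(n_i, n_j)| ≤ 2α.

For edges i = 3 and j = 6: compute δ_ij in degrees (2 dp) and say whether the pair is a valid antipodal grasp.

δ = 56.40°, invalid

α = atan 0.5 = 26.57°;  2α = 53.13°
edge 3: e_3 = (-0.13, +1.24);  n_3 = (+0.9945, +0.1043)
edge 6: e_6 = (+1.30, -0.68);  n_6 = (-0.4635, -0.8861)
∠(n_3, n_6) = 123.60°
δ = |180° − 123.60°| = 56.40°
56.40° > 2α = 53.13°  →  invalid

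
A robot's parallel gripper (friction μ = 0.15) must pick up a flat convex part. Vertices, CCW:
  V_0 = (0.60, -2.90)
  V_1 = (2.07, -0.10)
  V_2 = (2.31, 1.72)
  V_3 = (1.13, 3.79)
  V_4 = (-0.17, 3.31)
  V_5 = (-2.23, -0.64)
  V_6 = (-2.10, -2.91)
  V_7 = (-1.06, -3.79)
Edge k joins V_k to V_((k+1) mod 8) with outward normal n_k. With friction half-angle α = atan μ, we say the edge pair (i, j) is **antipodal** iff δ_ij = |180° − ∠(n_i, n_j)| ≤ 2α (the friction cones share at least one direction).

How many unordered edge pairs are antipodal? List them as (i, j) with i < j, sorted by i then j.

α = atan 0.15 = 8.53°;  2α = 17.06°
n_0 = (+0.8854, -0.4648)
n_1 = (+0.9914, -0.1307)
n_2 = (+0.8688, +0.4952)
n_3 = (-0.3464, +0.9381)
n_4 = (-0.8867, +0.4624)
n_5 = (-0.9984, -0.0572)
n_6 = (-0.6459, -0.7634)
n_7 = (+0.4725, -0.8813)
  (0,1): δ = 159.81°  ·
  (0,2): δ = 122.62°  ·
  (0,3): δ = 42.03°  ·
  (0,4): δ = 0.16°  ✓
  (0,5): δ = 30.98°  ·
  (0,6): δ = 77.46°  ·
  (0,7): δ = 145.90°  ·
  (1,2): δ = 142.80°  ·
  (1,3): δ = 62.22°  ·
  (1,4): δ = 20.03°  ·
  (1,5): δ = 10.79°  ✓
  (1,6): δ = 57.28°  ·
  (1,7): δ = 125.71°  ·
  (2,3): δ = 99.42°  ·
  (2,4): δ = 57.23°  ·
  (2,5): δ = 26.41°  ·
  (2,6): δ = 20.08°  ·
  (2,7): δ = 88.51°  ·
  (3,4): δ = 137.81°  ·
  (3,5): δ = 106.99°  ·
  (3,6): δ = 60.50°  ·
  (3,7): δ = 7.93°  ✓
  (4,5): δ = 149.18°  ·
  (4,6): δ = 102.69°  ·
  (4,7): δ = 34.26°  ·
  (5,6): δ = 133.51°  ·
  (5,7): δ = 65.08°  ·
  (6,7): δ = 111.57°  ·
antipodal pairs: 3

count = 3; pairs: (0,4), (1,5), (3,7)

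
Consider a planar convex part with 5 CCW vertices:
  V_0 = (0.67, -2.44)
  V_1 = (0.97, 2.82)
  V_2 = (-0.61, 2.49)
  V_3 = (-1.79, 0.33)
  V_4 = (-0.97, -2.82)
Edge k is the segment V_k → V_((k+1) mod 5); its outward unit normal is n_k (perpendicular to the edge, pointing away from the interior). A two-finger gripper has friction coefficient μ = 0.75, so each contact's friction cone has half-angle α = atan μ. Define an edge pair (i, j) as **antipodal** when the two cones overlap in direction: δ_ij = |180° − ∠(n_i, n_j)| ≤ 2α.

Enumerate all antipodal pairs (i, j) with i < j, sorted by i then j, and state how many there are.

count = 4; pairs: (0,2), (0,3), (1,4), (2,4)

α = atan 0.75 = 36.87°;  2α = 73.74°
n_0 = (+0.9984, -0.0569)
n_1 = (-0.2044, +0.9789)
n_2 = (-0.8776, +0.4794)
n_3 = (-0.9677, -0.2519)
n_4 = (+0.2257, -0.9742)
  (0,1): δ = 74.94°  ·
  (0,2): δ = 25.38°  ✓
  (0,3): δ = 17.86°  ✓
  (0,4): δ = 106.31°  ·
  (1,2): δ = 130.44°  ·
  (1,3): δ = 87.21°  ·
  (1,4): δ = 1.25°  ✓
  (2,3): δ = 136.76°  ·
  (2,4): δ = 48.31°  ✓
  (3,4): δ = 91.55°  ·
antipodal pairs: 4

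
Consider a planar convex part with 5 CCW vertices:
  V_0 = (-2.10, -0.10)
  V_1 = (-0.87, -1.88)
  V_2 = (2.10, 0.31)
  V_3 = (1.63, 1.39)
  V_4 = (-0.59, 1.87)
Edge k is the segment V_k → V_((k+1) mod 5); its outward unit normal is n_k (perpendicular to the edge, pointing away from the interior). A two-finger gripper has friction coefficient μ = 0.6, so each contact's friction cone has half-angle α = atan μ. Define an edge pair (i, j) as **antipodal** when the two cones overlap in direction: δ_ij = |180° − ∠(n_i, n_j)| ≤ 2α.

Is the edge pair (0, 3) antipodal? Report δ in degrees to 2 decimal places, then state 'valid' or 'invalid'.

δ = 43.15°, valid

α = atan 0.6 = 30.96°;  2α = 61.93°
edge 0: e_0 = (+1.23, -1.78);  n_0 = (-0.8227, -0.5685)
edge 3: e_3 = (-2.22, +0.48);  n_3 = (+0.2113, +0.9774)
∠(n_0, n_3) = 136.85°
δ = |180° − 136.85°| = 43.15°
43.15° ≤ 2α = 61.93°  →  valid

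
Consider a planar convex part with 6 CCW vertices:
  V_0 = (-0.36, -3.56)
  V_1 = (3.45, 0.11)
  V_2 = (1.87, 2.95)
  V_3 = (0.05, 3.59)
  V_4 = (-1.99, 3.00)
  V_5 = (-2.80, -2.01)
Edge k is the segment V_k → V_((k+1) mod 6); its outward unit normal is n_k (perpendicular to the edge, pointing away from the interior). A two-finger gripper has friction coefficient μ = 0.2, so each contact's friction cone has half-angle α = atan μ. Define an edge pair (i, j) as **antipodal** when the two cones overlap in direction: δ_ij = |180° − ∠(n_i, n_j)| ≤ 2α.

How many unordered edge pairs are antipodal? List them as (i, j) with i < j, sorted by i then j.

α = atan 0.2 = 11.31°;  2α = 22.62°
n_0 = (+0.6938, -0.7202)
n_1 = (+0.8739, +0.4862)
n_2 = (+0.3317, +0.9434)
n_3 = (-0.2778, +0.9606)
n_4 = (-0.9872, +0.1596)
n_5 = (-0.5362, -0.8441)
  (0,1): δ = 104.84°  ·
  (0,2): δ = 63.30°  ·
  (0,3): δ = 27.80°  ·
  (0,4): δ = 36.89°  ·
  (0,5): δ = 103.65°  ·
  (1,2): δ = 138.46°  ·
  (1,3): δ = 102.96°  ·
  (1,4): δ = 38.27°  ·
  (1,5): δ = 28.49°  ·
  (2,3): δ = 144.50°  ·
  (2,4): δ = 79.81°  ·
  (2,5): δ = 13.05°  ✓
  (3,4): δ = 115.31°  ·
  (3,5): δ = 48.56°  ·
  (4,5): δ = 113.24°  ·
antipodal pairs: 1

count = 1; pairs: (2,5)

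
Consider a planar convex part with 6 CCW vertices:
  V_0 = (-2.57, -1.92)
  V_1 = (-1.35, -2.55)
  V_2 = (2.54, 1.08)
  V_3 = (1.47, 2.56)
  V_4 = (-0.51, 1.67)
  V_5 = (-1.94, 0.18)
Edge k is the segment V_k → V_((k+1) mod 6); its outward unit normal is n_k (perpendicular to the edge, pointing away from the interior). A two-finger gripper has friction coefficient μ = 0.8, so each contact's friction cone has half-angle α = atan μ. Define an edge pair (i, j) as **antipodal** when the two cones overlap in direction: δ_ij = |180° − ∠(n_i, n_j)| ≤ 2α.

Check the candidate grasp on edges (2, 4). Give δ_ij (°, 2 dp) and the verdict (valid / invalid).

α = atan 0.8 = 38.66°;  2α = 77.32°
edge 2: e_2 = (-1.07, +1.48);  n_2 = (+0.8104, +0.5859)
edge 4: e_4 = (-1.43, -1.49);  n_4 = (-0.7215, +0.6924)
∠(n_2, n_4) = 100.31°
δ = |180° − 100.31°| = 79.69°
79.69° > 2α = 77.32°  →  invalid

δ = 79.69°, invalid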